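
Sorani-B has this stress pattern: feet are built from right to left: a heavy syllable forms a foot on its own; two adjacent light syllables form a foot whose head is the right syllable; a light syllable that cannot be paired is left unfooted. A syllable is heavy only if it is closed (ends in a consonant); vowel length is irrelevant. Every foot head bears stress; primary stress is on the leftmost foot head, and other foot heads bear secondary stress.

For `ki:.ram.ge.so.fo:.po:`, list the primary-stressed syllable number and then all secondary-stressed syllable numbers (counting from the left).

Weights: 1 ki: L, 2 ram H, 3 ge L, 4 so L, 5 fo: L, 6 po: L.
Parse right to left (heavy = foot alone; LL = one foot; stranded L unfooted): ki: (ˈram) (ge.ˈso) (fo:.ˈpo:).
Foot heads: 2, 4, 6.
Primary stress on the leftmost head = syllable 2.
Secondary stress on 4, 6: ki:.ˈram.ge.ˌso.fo:.ˌpo:.

primary 2, secondary 4, 6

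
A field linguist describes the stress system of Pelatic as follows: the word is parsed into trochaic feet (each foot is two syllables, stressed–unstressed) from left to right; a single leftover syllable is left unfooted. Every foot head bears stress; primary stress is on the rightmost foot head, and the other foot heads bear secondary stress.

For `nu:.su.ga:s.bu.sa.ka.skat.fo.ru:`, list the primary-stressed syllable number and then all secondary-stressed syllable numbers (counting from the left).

Parse left to right into trochaic (ˈσσ) feet: (ˈnu:.su) (ˈga:s.bu) (ˈsa.ka) (ˈskat.fo) ru:. Syllable 9 is left unfooted.
Foot heads (stressed positions): 1, 3, 5, 7.
End Rule Rightmost: primary stress on the rightmost head = syllable 7.
Secondary stress on 1, 3, 5: ˌnu:.su.ˌga:s.bu.ˌsa.ka.ˈskat.fo.ru:.

primary 7, secondary 1, 3, 5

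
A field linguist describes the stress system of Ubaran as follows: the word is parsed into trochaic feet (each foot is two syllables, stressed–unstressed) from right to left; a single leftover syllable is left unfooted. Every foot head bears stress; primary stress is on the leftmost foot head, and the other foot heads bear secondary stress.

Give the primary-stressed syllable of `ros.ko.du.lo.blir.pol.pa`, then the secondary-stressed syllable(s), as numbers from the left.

primary 2, secondary 4, 6

Parse right to left into trochaic (ˈσσ) feet: ros (ˈko.du) (ˈlo.blir) (ˈpol.pa). Syllable 1 is left unfooted.
Foot heads (stressed positions): 2, 4, 6.
End Rule Leftmost: primary stress on the leftmost head = syllable 2.
Secondary stress on 4, 6: ros.ˈko.du.ˌlo.blir.ˌpol.pa.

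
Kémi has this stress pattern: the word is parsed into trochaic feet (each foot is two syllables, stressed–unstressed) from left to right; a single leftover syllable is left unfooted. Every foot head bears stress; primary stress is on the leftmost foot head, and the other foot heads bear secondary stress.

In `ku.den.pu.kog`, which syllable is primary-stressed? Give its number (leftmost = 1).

Parse left to right into trochaic (ˈσσ) feet: (ˈku.den) (ˈpu.kog).
Foot heads (stressed positions): 1, 3.
End Rule Leftmost: primary stress on the leftmost head = syllable 1.
Primary stress: syllable 1 → ˈku.den.pu.kog.

1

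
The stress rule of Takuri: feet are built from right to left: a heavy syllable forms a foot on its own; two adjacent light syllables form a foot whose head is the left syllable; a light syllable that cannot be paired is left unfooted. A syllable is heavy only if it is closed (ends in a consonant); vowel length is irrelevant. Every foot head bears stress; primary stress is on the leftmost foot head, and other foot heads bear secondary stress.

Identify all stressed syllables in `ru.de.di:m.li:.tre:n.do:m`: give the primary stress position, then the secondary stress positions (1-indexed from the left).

Weights: 1 ru L, 2 de L, 3 di:m H, 4 li: L, 5 tre:n H, 6 do:m H.
Parse right to left (heavy = foot alone; LL = one foot; stranded L unfooted): (ˈru.de) (ˈdi:m) li: (ˈtre:n) (ˈdo:m).
Foot heads: 1, 3, 5, 6.
Primary stress on the leftmost head = syllable 1.
Secondary stress on 3, 5, 6: ˈru.de.ˌdi:m.li:.ˌtre:n.ˌdo:m.

primary 1, secondary 3, 5, 6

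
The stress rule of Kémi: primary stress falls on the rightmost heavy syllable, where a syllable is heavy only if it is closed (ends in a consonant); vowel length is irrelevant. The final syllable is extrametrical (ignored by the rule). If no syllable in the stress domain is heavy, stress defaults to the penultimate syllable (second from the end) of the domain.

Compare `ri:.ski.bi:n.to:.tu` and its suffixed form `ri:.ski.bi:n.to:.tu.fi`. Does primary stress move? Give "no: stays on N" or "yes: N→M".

Base `ri:.ski.bi:n.to:.tu` (5 syllables):
  The final syllable (5, tu) is extrametrical; the stress domain is syllables 1–4.
  Weights: 1 ri: L, 2 ski L, 3 bi:n H, 4 to: L.
  Heavy syllables in the domain: 3. The rightmost is syllable 3 (bi:n).
  → primary stress on syllable 3.
Suffixed `ri:.ski.bi:n.to:.tu.fi` (6 syllables):
  The final syllable (6, fi) is extrametrical; the stress domain is syllables 1–5.
  Weights: 1 ri: L, 2 ski L, 3 bi:n H, 4 to: L, 5 tu L.
  Heavy syllables in the domain: 3. The rightmost is syllable 3 (bi:n).
  → primary stress on syllable 3.

no: stays on 3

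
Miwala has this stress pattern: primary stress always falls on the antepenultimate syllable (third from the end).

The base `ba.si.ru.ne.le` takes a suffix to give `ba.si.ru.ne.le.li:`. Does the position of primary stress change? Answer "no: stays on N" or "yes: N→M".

Base `ba.si.ru.ne.le` (5 syllables):
  The word has 5 syllables; the antepenultimate syllable (third from the end) is syllable 3 (ru).
  → primary stress on syllable 3.
Suffixed `ba.si.ru.ne.le.li:` (6 syllables):
  The word has 6 syllables; the antepenultimate syllable (third from the end) is syllable 4 (ne).
  → primary stress on syllable 4.

yes: 3→4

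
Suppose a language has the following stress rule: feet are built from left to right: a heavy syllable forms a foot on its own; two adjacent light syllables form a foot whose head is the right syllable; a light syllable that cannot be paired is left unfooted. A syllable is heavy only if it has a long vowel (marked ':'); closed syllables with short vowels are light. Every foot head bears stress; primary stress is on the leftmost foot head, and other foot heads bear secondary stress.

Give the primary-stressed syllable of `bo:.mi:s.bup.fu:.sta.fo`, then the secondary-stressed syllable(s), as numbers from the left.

Weights: 1 bo: H, 2 mi:s H, 3 bup L, 4 fu: H, 5 sta L, 6 fo L.
Parse left to right (heavy = foot alone; LL = one foot; stranded L unfooted): (ˈbo:) (ˈmi:s) bup (ˈfu:) (sta.ˈfo).
Foot heads: 1, 2, 4, 6.
Primary stress on the leftmost head = syllable 1.
Secondary stress on 2, 4, 6: ˈbo:.ˌmi:s.bup.ˌfu:.sta.ˌfo.

primary 1, secondary 2, 4, 6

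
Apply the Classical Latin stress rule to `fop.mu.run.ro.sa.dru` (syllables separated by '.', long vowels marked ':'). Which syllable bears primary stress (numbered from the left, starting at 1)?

Classical Latin: stress the penult if heavy (long vowel or closed), else the antepenult.
Weights: 4 ro L, 5 sa L, 6 dru L.
The penult (syllable 5, sa) is light, so stress falls on the antepenult (syllable 4, ro).
Stress on syllable 4: fop.mu.run.ˈro.sa.dru.

4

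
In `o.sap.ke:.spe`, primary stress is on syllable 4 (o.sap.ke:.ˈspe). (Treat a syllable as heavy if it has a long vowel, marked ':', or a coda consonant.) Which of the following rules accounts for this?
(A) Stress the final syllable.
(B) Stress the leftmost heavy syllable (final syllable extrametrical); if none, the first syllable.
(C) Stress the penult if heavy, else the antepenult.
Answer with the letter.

A

Rule A → syllable 4 ✓.
Rule B → syllable 2 (observed: 4).
Rule C → syllable 3 (observed: 4).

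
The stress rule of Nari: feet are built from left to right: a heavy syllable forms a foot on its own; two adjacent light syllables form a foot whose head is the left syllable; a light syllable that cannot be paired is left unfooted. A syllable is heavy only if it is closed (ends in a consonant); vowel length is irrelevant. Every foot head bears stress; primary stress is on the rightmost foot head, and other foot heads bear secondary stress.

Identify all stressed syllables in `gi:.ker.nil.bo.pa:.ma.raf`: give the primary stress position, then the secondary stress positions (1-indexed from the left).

Weights: 1 gi: L, 2 ker H, 3 nil H, 4 bo L, 5 pa: L, 6 ma L, 7 raf H.
Parse left to right (heavy = foot alone; LL = one foot; stranded L unfooted): gi: (ˈker) (ˈnil) (ˈbo.pa:) ma (ˈraf).
Foot heads: 2, 3, 4, 7.
Primary stress on the rightmost head = syllable 7.
Secondary stress on 2, 3, 4: gi:.ˌker.ˌnil.ˌbo.pa:.ma.ˈraf.

primary 7, secondary 2, 3, 4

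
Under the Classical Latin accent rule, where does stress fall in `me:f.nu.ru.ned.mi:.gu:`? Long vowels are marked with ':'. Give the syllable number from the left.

Classical Latin: stress the penult if heavy (long vowel or closed), else the antepenult.
Weights: 4 ned H, 5 mi: H, 6 gu: H.
The penult (syllable 5, mi:) is heavy, so it takes stress.
Stress on syllable 5: me:f.nu.ru.ned.ˈmi:.gu:.

5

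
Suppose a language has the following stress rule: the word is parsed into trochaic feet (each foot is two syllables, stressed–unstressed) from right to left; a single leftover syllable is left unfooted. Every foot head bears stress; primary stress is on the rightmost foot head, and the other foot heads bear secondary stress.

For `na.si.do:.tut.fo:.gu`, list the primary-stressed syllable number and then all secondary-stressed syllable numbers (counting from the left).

Parse right to left into trochaic (ˈσσ) feet: (ˈna.si) (ˈdo:.tut) (ˈfo:.gu).
Foot heads (stressed positions): 1, 3, 5.
End Rule Rightmost: primary stress on the rightmost head = syllable 5.
Secondary stress on 1, 3: ˌna.si.ˌdo:.tut.ˈfo:.gu.

primary 5, secondary 1, 3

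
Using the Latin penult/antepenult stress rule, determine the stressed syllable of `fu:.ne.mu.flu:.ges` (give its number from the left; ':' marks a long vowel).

4

Classical Latin: stress the penult if heavy (long vowel or closed), else the antepenult.
Weights: 3 mu L, 4 flu: H, 5 ges H.
The penult (syllable 4, flu:) is heavy, so it takes stress.
Stress on syllable 4: fu:.ne.mu.ˈflu:.ges.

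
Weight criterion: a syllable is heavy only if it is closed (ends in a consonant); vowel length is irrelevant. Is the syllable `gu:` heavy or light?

light

`gu:`: long vowel, open (no coda). Open (no coda) → light.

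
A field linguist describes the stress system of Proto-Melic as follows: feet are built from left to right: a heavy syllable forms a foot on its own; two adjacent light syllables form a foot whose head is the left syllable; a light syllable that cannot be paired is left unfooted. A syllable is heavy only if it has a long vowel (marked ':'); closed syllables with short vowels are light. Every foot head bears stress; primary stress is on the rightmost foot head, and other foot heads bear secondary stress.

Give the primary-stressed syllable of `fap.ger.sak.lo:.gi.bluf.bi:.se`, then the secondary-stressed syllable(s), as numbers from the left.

Weights: 1 fap L, 2 ger L, 3 sak L, 4 lo: H, 5 gi L, 6 bluf L, 7 bi: H, 8 se L.
Parse left to right (heavy = foot alone; LL = one foot; stranded L unfooted): (ˈfap.ger) sak (ˈlo:) (ˈgi.bluf) (ˈbi:) se.
Foot heads: 1, 4, 5, 7.
Primary stress on the rightmost head = syllable 7.
Secondary stress on 1, 4, 5: ˌfap.ger.sak.ˌlo:.ˌgi.bluf.ˈbi:.se.

primary 7, secondary 1, 4, 5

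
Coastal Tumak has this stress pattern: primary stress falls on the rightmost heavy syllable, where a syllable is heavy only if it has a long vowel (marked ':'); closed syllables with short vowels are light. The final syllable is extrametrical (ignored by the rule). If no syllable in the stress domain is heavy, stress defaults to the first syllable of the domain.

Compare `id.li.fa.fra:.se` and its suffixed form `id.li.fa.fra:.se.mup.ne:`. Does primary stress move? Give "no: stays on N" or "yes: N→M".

no: stays on 4

Base `id.li.fa.fra:.se` (5 syllables):
  The final syllable (5, se) is extrametrical; the stress domain is syllables 1–4.
  Weights: 1 id L, 2 li L, 3 fa L, 4 fra: H.
  Heavy syllables in the domain: 4. The rightmost is syllable 4 (fra:).
  → primary stress on syllable 4.
Suffixed `id.li.fa.fra:.se.mup.ne:` (7 syllables):
  The final syllable (7, ne:) is extrametrical; the stress domain is syllables 1–6.
  Weights: 1 id L, 2 li L, 3 fa L, 4 fra: H, 5 se L, 6 mup L.
  Heavy syllables in the domain: 4. The rightmost is syllable 4 (fra:).
  → primary stress on syllable 4.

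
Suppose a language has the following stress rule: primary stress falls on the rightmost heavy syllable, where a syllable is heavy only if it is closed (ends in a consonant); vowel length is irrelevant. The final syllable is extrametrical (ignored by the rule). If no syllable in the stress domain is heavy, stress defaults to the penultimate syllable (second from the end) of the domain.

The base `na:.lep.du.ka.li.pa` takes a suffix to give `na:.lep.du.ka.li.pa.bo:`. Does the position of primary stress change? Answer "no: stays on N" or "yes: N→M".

no: stays on 2

Base `na:.lep.du.ka.li.pa` (6 syllables):
  The final syllable (6, pa) is extrametrical; the stress domain is syllables 1–5.
  Weights: 1 na: L, 2 lep H, 3 du L, 4 ka L, 5 li L.
  Heavy syllables in the domain: 2. The rightmost is syllable 2 (lep).
  → primary stress on syllable 2.
Suffixed `na:.lep.du.ka.li.pa.bo:` (7 syllables):
  The final syllable (7, bo:) is extrametrical; the stress domain is syllables 1–6.
  Weights: 1 na: L, 2 lep H, 3 du L, 4 ka L, 5 li L, 6 pa L.
  Heavy syllables in the domain: 2. The rightmost is syllable 2 (lep).
  → primary stress on syllable 2.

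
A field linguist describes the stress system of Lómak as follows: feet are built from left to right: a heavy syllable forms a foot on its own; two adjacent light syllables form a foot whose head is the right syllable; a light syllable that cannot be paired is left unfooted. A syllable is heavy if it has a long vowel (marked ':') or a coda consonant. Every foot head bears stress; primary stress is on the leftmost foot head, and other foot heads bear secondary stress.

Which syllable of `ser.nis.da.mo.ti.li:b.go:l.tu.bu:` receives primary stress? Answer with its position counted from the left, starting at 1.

Weights: 1 ser H, 2 nis H, 3 da L, 4 mo L, 5 ti L, 6 li:b H, 7 go:l H, 8 tu L, 9 bu: H.
Parse left to right (heavy = foot alone; LL = one foot; stranded L unfooted): (ˈser) (ˈnis) (da.ˈmo) ti (ˈli:b) (ˈgo:l) tu (ˈbu:).
Foot heads: 1, 2, 4, 6, 7, 9.
Primary stress on the leftmost head = syllable 1.
Primary stress: syllable 1 → ˈser.nis.da.mo.ti.li:b.go:l.tu.bu:.

1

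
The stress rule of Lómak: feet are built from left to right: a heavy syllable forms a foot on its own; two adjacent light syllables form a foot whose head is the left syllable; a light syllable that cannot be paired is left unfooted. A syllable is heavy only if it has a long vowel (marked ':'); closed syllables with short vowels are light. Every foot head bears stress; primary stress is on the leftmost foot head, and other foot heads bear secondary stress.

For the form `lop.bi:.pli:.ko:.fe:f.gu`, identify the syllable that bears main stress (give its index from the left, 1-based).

2

Weights: 1 lop L, 2 bi: H, 3 pli: H, 4 ko: H, 5 fe:f H, 6 gu L.
Parse left to right (heavy = foot alone; LL = one foot; stranded L unfooted): lop (ˈbi:) (ˈpli:) (ˈko:) (ˈfe:f) gu.
Foot heads: 2, 3, 4, 5.
Primary stress on the leftmost head = syllable 2.
Primary stress: syllable 2 → lop.ˈbi:.pli:.ko:.fe:f.gu.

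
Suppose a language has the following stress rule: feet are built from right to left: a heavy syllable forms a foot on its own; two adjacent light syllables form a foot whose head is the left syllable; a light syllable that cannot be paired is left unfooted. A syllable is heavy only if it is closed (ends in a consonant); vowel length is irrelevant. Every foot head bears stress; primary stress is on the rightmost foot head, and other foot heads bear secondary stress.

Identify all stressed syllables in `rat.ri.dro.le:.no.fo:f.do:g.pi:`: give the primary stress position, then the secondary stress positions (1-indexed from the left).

Weights: 1 rat H, 2 ri L, 3 dro L, 4 le: L, 5 no L, 6 fo:f H, 7 do:g H, 8 pi: L.
Parse right to left (heavy = foot alone; LL = one foot; stranded L unfooted): (ˈrat) (ˈri.dro) (ˈle:.no) (ˈfo:f) (ˈdo:g) pi:.
Foot heads: 1, 2, 4, 6, 7.
Primary stress on the rightmost head = syllable 7.
Secondary stress on 1, 2, 4, 6: ˌrat.ˌri.dro.ˌle:.no.ˌfo:f.ˈdo:g.pi:.

primary 7, secondary 1, 2, 4, 6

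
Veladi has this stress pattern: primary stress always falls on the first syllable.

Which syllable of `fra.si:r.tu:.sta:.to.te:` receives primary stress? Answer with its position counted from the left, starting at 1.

The word has 6 syllables; the first syllable is syllable 1 (fra).
Primary stress: syllable 1 → ˈfra.si:r.tu:.sta:.to.te:.

1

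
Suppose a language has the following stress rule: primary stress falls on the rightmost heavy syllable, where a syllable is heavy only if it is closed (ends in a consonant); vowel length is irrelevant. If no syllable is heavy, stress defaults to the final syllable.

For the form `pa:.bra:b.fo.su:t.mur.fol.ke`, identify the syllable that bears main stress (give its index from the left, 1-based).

Weights: 1 pa: L, 2 bra:b H, 3 fo L, 4 su:t H, 5 mur H, 6 fol H, 7 ke L.
Heavy syllables in the domain: 2, 4, 5, 6. The rightmost is syllable 6 (fol).
Primary stress: syllable 6 → pa:.bra:b.fo.su:t.mur.ˈfol.ke.

6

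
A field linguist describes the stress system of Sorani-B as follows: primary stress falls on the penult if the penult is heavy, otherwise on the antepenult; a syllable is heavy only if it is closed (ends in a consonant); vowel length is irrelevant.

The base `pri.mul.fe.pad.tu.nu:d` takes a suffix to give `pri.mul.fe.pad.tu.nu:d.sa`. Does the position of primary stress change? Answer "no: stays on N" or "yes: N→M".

yes: 4→6

Base `pri.mul.fe.pad.tu.nu:d` (6 syllables):
  Weights: 4 pad H, 5 tu L, 6 nu:d H.
  The penult (syllable 5, tu) is light, so stress falls on the antepenult (syllable 4, pad).
  → primary stress on syllable 4.
Suffixed `pri.mul.fe.pad.tu.nu:d.sa` (7 syllables):
  Weights: 5 tu L, 6 nu:d H, 7 sa L.
  The penult (syllable 6, nu:d) is heavy, so it takes stress.
  → primary stress on syllable 6.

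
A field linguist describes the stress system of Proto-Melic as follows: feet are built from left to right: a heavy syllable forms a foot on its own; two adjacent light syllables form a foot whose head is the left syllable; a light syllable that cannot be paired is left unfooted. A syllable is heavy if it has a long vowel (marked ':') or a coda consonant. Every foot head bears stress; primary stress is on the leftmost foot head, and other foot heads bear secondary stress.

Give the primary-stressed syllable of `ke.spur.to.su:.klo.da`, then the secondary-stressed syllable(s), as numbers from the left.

Weights: 1 ke L, 2 spur H, 3 to L, 4 su: H, 5 klo L, 6 da L.
Parse left to right (heavy = foot alone; LL = one foot; stranded L unfooted): ke (ˈspur) to (ˈsu:) (ˈklo.da).
Foot heads: 2, 4, 5.
Primary stress on the leftmost head = syllable 2.
Secondary stress on 4, 5: ke.ˈspur.to.ˌsu:.ˌklo.da.

primary 2, secondary 4, 5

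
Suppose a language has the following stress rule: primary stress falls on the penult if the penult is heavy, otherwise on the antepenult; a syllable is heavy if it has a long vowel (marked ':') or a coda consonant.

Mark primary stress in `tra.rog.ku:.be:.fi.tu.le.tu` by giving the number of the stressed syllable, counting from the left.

6

Weights: 6 tu L, 7 le L, 8 tu L.
The penult (syllable 7, le) is light, so stress falls on the antepenult (syllable 6, tu).
Primary stress: syllable 6 → tra.rog.ku:.be:.fi.ˈtu.le.tu.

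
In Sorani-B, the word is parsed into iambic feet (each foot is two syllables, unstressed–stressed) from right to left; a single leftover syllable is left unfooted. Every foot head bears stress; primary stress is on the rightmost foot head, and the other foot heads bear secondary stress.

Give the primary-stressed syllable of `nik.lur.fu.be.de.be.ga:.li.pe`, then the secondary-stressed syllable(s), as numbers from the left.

primary 9, secondary 3, 5, 7

Parse right to left into iambic (σˈσ) feet: nik (lur.ˈfu) (be.ˈde) (be.ˈga:) (li.ˈpe). Syllable 1 is left unfooted.
Foot heads (stressed positions): 3, 5, 7, 9.
End Rule Rightmost: primary stress on the rightmost head = syllable 9.
Secondary stress on 3, 5, 7: nik.lur.ˌfu.be.ˌde.be.ˌga:.li.ˈpe.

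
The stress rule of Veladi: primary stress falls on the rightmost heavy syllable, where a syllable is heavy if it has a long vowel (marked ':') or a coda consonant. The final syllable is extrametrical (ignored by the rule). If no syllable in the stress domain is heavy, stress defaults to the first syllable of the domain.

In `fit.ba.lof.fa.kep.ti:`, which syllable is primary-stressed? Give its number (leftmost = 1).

The final syllable (6, ti:) is extrametrical; the stress domain is syllables 1–5.
Weights: 1 fit H, 2 ba L, 3 lof H, 4 fa L, 5 kep H.
Heavy syllables in the domain: 1, 3, 5. The rightmost is syllable 5 (kep).
Primary stress: syllable 5 → fit.ba.lof.fa.ˈkep.ti:.

5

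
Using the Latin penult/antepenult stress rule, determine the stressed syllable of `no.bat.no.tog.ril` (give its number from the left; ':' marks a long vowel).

4

Classical Latin: stress the penult if heavy (long vowel or closed), else the antepenult.
Weights: 3 no L, 4 tog H, 5 ril H.
The penult (syllable 4, tog) is heavy, so it takes stress.
Stress on syllable 4: no.bat.no.ˈtog.ril.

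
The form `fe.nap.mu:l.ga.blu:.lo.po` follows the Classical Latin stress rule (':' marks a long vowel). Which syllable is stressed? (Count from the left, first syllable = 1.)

5

Classical Latin: stress the penult if heavy (long vowel or closed), else the antepenult.
Weights: 5 blu: H, 6 lo L, 7 po L.
The penult (syllable 6, lo) is light, so stress falls on the antepenult (syllable 5, blu:).
Stress on syllable 5: fe.nap.mu:l.ga.ˈblu:.lo.po.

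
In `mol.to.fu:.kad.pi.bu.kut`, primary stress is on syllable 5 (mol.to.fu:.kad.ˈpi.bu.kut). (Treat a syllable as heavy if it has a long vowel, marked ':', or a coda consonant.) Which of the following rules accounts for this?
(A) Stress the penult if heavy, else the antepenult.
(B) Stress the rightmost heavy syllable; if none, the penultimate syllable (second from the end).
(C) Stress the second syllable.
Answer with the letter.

Rule A → syllable 5 ✓.
Rule B → syllable 7 (observed: 5).
Rule C → syllable 2 (observed: 5).

A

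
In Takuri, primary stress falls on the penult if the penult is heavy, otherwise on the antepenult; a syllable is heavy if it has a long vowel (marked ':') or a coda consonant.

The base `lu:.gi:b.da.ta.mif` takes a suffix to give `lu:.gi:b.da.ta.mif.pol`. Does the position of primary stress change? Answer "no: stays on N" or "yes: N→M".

Base `lu:.gi:b.da.ta.mif` (5 syllables):
  Weights: 3 da L, 4 ta L, 5 mif H.
  The penult (syllable 4, ta) is light, so stress falls on the antepenult (syllable 3, da).
  → primary stress on syllable 3.
Suffixed `lu:.gi:b.da.ta.mif.pol` (6 syllables):
  Weights: 4 ta L, 5 mif H, 6 pol H.
  The penult (syllable 5, mif) is heavy, so it takes stress.
  → primary stress on syllable 5.

yes: 3→5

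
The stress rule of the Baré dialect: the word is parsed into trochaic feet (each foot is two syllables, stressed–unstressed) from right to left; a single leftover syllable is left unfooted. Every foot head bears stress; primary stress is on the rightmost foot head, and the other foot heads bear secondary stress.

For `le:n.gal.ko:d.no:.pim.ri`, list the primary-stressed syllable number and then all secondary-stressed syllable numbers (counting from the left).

primary 5, secondary 1, 3

Parse right to left into trochaic (ˈσσ) feet: (ˈle:n.gal) (ˈko:d.no:) (ˈpim.ri).
Foot heads (stressed positions): 1, 3, 5.
End Rule Rightmost: primary stress on the rightmost head = syllable 5.
Secondary stress on 1, 3: ˌle:n.gal.ˌko:d.no:.ˈpim.ri.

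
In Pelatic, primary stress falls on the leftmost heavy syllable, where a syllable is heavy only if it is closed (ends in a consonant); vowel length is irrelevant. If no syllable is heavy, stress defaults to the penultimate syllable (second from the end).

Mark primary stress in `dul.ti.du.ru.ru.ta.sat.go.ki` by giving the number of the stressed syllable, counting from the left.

Weights: 1 dul H, 2 ti L, 3 du L, 4 ru L, 5 ru L, 6 ta L, 7 sat H, 8 go L, 9 ki L.
Heavy syllables in the domain: 1, 7. The leftmost is syllable 1 (dul).
Primary stress: syllable 1 → ˈdul.ti.du.ru.ru.ta.sat.go.ki.

1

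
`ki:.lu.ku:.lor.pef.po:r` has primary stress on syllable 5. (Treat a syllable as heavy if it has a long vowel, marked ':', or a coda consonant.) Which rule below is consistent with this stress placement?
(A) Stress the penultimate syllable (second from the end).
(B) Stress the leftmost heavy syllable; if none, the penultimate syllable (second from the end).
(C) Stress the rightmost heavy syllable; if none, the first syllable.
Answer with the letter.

A

Rule A → syllable 5 ✓.
Rule B → syllable 1 (observed: 5).
Rule C → syllable 6 (observed: 5).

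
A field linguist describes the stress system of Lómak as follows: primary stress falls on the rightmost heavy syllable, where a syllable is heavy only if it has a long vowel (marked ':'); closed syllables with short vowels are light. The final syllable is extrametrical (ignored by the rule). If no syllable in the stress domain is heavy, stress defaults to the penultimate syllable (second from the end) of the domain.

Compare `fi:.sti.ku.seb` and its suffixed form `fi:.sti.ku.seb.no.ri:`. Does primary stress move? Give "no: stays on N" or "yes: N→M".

Base `fi:.sti.ku.seb` (4 syllables):
  The final syllable (4, seb) is extrametrical; the stress domain is syllables 1–3.
  Weights: 1 fi: H, 2 sti L, 3 ku L.
  Heavy syllables in the domain: 1. The rightmost is syllable 1 (fi:).
  → primary stress on syllable 1.
Suffixed `fi:.sti.ku.seb.no.ri:` (6 syllables):
  The final syllable (6, ri:) is extrametrical; the stress domain is syllables 1–5.
  Weights: 1 fi: H, 2 sti L, 3 ku L, 4 seb L, 5 no L.
  Heavy syllables in the domain: 1. The rightmost is syllable 1 (fi:).
  → primary stress on syllable 1.

no: stays on 1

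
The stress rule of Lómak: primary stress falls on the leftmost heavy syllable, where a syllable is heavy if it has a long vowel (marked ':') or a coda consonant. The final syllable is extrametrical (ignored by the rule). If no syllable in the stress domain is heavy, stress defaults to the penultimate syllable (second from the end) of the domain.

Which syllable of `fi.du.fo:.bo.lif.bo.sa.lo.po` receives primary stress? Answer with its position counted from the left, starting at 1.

3

The final syllable (9, po) is extrametrical; the stress domain is syllables 1–8.
Weights: 1 fi L, 2 du L, 3 fo: H, 4 bo L, 5 lif H, 6 bo L, 7 sa L, 8 lo L.
Heavy syllables in the domain: 3, 5. The leftmost is syllable 3 (fo:).
Primary stress: syllable 3 → fi.du.ˈfo:.bo.lif.bo.sa.lo.po.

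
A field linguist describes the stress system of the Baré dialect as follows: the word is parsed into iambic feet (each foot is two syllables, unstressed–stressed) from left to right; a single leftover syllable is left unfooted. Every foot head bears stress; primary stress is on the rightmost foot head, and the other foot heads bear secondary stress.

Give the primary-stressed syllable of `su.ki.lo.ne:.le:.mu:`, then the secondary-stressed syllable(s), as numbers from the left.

primary 6, secondary 2, 4

Parse left to right into iambic (σˈσ) feet: (su.ˈki) (lo.ˈne:) (le:.ˈmu:).
Foot heads (stressed positions): 2, 4, 6.
End Rule Rightmost: primary stress on the rightmost head = syllable 6.
Secondary stress on 2, 4: su.ˌki.lo.ˌne:.le:.ˈmu:.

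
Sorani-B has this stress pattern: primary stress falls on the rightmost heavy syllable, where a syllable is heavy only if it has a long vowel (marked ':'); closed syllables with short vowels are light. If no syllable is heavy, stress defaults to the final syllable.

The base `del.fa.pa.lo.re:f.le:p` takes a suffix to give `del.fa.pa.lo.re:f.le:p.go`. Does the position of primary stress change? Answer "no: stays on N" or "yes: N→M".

no: stays on 6

Base `del.fa.pa.lo.re:f.le:p` (6 syllables):
  Weights: 1 del L, 2 fa L, 3 pa L, 4 lo L, 5 re:f H, 6 le:p H.
  Heavy syllables in the domain: 5, 6. The rightmost is syllable 6 (le:p).
  → primary stress on syllable 6.
Suffixed `del.fa.pa.lo.re:f.le:p.go` (7 syllables):
  Weights: 1 del L, 2 fa L, 3 pa L, 4 lo L, 5 re:f H, 6 le:p H, 7 go L.
  Heavy syllables in the domain: 5, 6. The rightmost is syllable 6 (le:p).
  → primary stress on syllable 6.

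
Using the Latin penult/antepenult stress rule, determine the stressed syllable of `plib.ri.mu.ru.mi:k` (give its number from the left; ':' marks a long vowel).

3

Classical Latin: stress the penult if heavy (long vowel or closed), else the antepenult.
Weights: 3 mu L, 4 ru L, 5 mi:k H.
The penult (syllable 4, ru) is light, so stress falls on the antepenult (syllable 3, mu).
Stress on syllable 3: plib.ri.ˈmu.ru.mi:k.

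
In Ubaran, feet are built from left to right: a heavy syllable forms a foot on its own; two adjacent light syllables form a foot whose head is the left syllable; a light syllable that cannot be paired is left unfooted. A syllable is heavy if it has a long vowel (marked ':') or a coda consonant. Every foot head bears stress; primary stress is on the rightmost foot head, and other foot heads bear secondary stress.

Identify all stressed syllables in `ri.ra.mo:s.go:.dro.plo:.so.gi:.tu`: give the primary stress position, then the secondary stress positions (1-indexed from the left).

primary 8, secondary 1, 3, 4, 6

Weights: 1 ri L, 2 ra L, 3 mo:s H, 4 go: H, 5 dro L, 6 plo: H, 7 so L, 8 gi: H, 9 tu L.
Parse left to right (heavy = foot alone; LL = one foot; stranded L unfooted): (ˈri.ra) (ˈmo:s) (ˈgo:) dro (ˈplo:) so (ˈgi:) tu.
Foot heads: 1, 3, 4, 6, 8.
Primary stress on the rightmost head = syllable 8.
Secondary stress on 1, 3, 4, 6: ˌri.ra.ˌmo:s.ˌgo:.dro.ˌplo:.so.ˈgi:.tu.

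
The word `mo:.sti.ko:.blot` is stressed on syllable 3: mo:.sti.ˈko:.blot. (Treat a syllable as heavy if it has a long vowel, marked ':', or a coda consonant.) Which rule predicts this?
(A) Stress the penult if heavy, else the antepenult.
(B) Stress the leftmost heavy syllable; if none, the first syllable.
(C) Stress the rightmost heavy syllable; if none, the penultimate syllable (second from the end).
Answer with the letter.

A

Rule A → syllable 3 ✓.
Rule B → syllable 1 (observed: 3).
Rule C → syllable 4 (observed: 3).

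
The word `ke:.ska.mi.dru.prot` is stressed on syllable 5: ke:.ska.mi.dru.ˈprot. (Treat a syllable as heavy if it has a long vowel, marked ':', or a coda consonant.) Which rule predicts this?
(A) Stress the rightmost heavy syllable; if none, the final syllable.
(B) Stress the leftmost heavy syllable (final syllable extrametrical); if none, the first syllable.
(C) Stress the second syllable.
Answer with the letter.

Rule A → syllable 5 ✓.
Rule B → syllable 1 (observed: 5).
Rule C → syllable 2 (observed: 5).

A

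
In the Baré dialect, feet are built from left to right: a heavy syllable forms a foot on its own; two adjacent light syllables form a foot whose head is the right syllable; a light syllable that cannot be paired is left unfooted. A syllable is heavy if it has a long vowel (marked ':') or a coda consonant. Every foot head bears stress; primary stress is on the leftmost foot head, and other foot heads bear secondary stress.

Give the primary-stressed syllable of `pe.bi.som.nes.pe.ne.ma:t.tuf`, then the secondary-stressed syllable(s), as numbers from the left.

primary 2, secondary 3, 4, 6, 7, 8

Weights: 1 pe L, 2 bi L, 3 som H, 4 nes H, 5 pe L, 6 ne L, 7 ma:t H, 8 tuf H.
Parse left to right (heavy = foot alone; LL = one foot; stranded L unfooted): (pe.ˈbi) (ˈsom) (ˈnes) (pe.ˈne) (ˈma:t) (ˈtuf).
Foot heads: 2, 3, 4, 6, 7, 8.
Primary stress on the leftmost head = syllable 2.
Secondary stress on 3, 4, 6, 7, 8: pe.ˈbi.ˌsom.ˌnes.pe.ˌne.ˌma:t.ˌtuf.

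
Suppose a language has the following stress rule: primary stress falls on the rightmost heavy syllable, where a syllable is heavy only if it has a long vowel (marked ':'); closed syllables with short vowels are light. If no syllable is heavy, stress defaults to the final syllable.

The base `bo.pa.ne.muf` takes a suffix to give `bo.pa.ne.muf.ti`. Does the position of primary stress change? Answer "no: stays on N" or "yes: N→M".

yes: 4→5

Base `bo.pa.ne.muf` (4 syllables):
  Weights: 1 bo L, 2 pa L, 3 ne L, 4 muf L.
  No heavy syllable in the domain; default to the final syllable = syllable 4.
  → primary stress on syllable 4.
Suffixed `bo.pa.ne.muf.ti` (5 syllables):
  Weights: 1 bo L, 2 pa L, 3 ne L, 4 muf L, 5 ti L.
  No heavy syllable in the domain; default to the final syllable = syllable 5.
  → primary stress on syllable 5.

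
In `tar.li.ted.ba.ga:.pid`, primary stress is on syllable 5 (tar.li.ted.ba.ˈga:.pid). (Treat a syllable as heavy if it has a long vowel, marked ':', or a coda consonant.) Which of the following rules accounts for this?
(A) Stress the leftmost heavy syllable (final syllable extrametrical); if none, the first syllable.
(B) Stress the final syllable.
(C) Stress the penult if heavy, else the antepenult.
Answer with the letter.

Rule A → syllable 1 (observed: 5).
Rule B → syllable 6 (observed: 5).
Rule C → syllable 5 ✓.

C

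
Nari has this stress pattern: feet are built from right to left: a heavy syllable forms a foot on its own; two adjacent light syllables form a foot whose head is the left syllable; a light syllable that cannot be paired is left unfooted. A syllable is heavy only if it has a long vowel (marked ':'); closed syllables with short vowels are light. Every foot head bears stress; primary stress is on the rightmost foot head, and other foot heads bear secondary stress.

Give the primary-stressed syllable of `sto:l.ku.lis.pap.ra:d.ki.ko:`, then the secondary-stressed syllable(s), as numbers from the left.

Weights: 1 sto:l H, 2 ku L, 3 lis L, 4 pap L, 5 ra:d H, 6 ki L, 7 ko: H.
Parse right to left (heavy = foot alone; LL = one foot; stranded L unfooted): (ˈsto:l) ku (ˈlis.pap) (ˈra:d) ki (ˈko:).
Foot heads: 1, 3, 5, 7.
Primary stress on the rightmost head = syllable 7.
Secondary stress on 1, 3, 5: ˌsto:l.ku.ˌlis.pap.ˌra:d.ki.ˈko:.

primary 7, secondary 1, 3, 5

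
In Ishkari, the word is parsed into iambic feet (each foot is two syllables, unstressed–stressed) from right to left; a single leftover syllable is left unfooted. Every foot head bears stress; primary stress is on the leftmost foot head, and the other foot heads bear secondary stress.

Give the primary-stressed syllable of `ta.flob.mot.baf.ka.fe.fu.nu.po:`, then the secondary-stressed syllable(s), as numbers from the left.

Parse right to left into iambic (σˈσ) feet: ta (flob.ˈmot) (baf.ˈka) (fe.ˈfu) (nu.ˈpo:). Syllable 1 is left unfooted.
Foot heads (stressed positions): 3, 5, 7, 9.
End Rule Leftmost: primary stress on the leftmost head = syllable 3.
Secondary stress on 5, 7, 9: ta.flob.ˈmot.baf.ˌka.fe.ˌfu.nu.ˌpo:.

primary 3, secondary 5, 7, 9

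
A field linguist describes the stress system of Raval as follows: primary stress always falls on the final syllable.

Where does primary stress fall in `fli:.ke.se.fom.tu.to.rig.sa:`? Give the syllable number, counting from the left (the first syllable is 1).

8

The word has 8 syllables; the final syllable is syllable 8 (sa:).
Primary stress: syllable 8 → fli:.ke.se.fom.tu.to.rig.ˈsa:.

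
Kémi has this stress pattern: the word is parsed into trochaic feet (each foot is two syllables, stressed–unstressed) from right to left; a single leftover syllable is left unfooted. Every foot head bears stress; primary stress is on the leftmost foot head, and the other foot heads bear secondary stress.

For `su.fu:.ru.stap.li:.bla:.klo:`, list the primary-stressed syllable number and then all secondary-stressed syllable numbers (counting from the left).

primary 2, secondary 4, 6

Parse right to left into trochaic (ˈσσ) feet: su (ˈfu:.ru) (ˈstap.li:) (ˈbla:.klo:). Syllable 1 is left unfooted.
Foot heads (stressed positions): 2, 4, 6.
End Rule Leftmost: primary stress on the leftmost head = syllable 2.
Secondary stress on 4, 6: su.ˈfu:.ru.ˌstap.li:.ˌbla:.klo:.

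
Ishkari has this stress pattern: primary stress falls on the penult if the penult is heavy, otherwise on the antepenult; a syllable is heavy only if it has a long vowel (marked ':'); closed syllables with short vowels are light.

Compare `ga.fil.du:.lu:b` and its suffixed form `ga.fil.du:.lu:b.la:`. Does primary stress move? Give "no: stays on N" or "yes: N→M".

yes: 3→4

Base `ga.fil.du:.lu:b` (4 syllables):
  Weights: 2 fil L, 3 du: H, 4 lu:b H.
  The penult (syllable 3, du:) is heavy, so it takes stress.
  → primary stress on syllable 3.
Suffixed `ga.fil.du:.lu:b.la:` (5 syllables):
  Weights: 3 du: H, 4 lu:b H, 5 la: H.
  The penult (syllable 4, lu:b) is heavy, so it takes stress.
  → primary stress on syllable 4.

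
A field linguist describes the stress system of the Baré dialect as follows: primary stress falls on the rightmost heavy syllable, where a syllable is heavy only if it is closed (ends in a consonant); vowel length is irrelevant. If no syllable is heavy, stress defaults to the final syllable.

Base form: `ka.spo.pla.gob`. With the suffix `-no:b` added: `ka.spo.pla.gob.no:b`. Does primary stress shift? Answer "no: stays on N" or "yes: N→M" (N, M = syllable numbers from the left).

yes: 4→5

Base `ka.spo.pla.gob` (4 syllables):
  Weights: 1 ka L, 2 spo L, 3 pla L, 4 gob H.
  Heavy syllables in the domain: 4. The rightmost is syllable 4 (gob).
  → primary stress on syllable 4.
Suffixed `ka.spo.pla.gob.no:b` (5 syllables):
  Weights: 1 ka L, 2 spo L, 3 pla L, 4 gob H, 5 no:b H.
  Heavy syllables in the domain: 4, 5. The rightmost is syllable 5 (no:b).
  → primary stress on syllable 5.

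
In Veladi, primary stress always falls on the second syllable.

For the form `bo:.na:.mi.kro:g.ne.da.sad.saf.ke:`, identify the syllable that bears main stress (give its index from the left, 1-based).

The word has 9 syllables; the second syllable is syllable 2 (na:).
Primary stress: syllable 2 → bo:.ˈna:.mi.kro:g.ne.da.sad.saf.ke:.

2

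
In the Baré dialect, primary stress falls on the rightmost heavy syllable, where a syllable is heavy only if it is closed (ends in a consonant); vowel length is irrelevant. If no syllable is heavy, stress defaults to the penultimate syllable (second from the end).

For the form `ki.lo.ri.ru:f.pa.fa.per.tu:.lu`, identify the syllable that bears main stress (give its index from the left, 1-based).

7

Weights: 1 ki L, 2 lo L, 3 ri L, 4 ru:f H, 5 pa L, 6 fa L, 7 per H, 8 tu: L, 9 lu L.
Heavy syllables in the domain: 4, 7. The rightmost is syllable 7 (per).
Primary stress: syllable 7 → ki.lo.ri.ru:f.pa.fa.ˈper.tu:.lu.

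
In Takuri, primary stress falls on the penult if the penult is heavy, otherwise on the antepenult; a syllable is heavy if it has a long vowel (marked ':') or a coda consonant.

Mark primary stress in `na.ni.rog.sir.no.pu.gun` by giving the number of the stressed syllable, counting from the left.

5

Weights: 5 no L, 6 pu L, 7 gun H.
The penult (syllable 6, pu) is light, so stress falls on the antepenult (syllable 5, no).
Primary stress: syllable 5 → na.ni.rog.sir.ˈno.pu.gun.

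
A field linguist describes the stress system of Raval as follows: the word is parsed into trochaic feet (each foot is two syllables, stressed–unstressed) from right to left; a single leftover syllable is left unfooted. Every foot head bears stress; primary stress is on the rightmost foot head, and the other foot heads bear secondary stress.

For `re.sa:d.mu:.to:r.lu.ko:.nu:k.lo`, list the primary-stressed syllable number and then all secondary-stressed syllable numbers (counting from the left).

primary 7, secondary 1, 3, 5

Parse right to left into trochaic (ˈσσ) feet: (ˈre.sa:d) (ˈmu:.to:r) (ˈlu.ko:) (ˈnu:k.lo).
Foot heads (stressed positions): 1, 3, 5, 7.
End Rule Rightmost: primary stress on the rightmost head = syllable 7.
Secondary stress on 1, 3, 5: ˌre.sa:d.ˌmu:.to:r.ˌlu.ko:.ˈnu:k.lo.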